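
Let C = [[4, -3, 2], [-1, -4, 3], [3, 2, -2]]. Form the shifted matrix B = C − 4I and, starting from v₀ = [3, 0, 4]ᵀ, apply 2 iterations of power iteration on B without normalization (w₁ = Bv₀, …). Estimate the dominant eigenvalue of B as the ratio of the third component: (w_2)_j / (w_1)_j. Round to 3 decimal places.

-8.800

B = C − 4I has rows (0, -3, 2); (-1, -8, 3); (3, 2, -6)
w1 = Bv₀ = (0·3 + (-3)·0 + 2·4; (-1)·3 + (-8)·0 + 3·4; 3·3 + 2·0 + (-6)·4) = (8, 9, -15)
w2 = Bw1 = (0·8 + (-3)·9 + 2·(-15); (-1)·8 + (-8)·9 + 3·(-15); 3·8 + 2·9 + (-6)·(-15)) = (-57, -125, 132)
Ratio: 132/-15 = -8.800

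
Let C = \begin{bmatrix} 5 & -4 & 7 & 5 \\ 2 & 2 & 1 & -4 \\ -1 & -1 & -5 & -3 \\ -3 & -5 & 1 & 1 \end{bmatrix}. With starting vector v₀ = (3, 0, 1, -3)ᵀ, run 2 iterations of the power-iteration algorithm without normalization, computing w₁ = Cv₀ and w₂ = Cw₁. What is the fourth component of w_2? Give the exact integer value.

w1 = Cv₀ = (7, 19, 1, -11)
w2 = Cw1 = (-89, 97, 2, -126)
The requested component of w2 is -126.

-126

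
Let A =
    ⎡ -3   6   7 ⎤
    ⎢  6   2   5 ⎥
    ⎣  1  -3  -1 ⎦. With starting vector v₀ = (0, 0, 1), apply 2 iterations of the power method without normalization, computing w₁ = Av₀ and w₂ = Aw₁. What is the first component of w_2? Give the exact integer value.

w1 = Av₀ = ((-3)·0 + 6·0 + 7·1; 6·0 + 2·0 + 5·1; 1·0 + (-3)·0 + (-1)·1) = (7, 5, -1)
w2 = Aw1 = ((-3)·7 + 6·5 + 7·(-1); 6·7 + 2·5 + 5·(-1); 1·7 + (-3)·5 + (-1)·(-1)) = (2, 47, -7)
The requested component of w2 is 2.

2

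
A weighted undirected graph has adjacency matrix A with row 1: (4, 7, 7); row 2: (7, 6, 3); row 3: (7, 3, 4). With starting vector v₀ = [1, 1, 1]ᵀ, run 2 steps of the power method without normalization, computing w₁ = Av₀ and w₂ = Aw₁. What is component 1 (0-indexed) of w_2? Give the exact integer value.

w1 = Av₀ = (4·1 + 7·1 + 7·1; 7·1 + 6·1 + 3·1; 7·1 + 3·1 + 4·1) = (18, 16, 14)
w2 = Aw1 = (4·18 + 7·16 + 7·14; 7·18 + 6·16 + 3·14; 7·18 + 3·16 + 4·14) = (282, 264, 230)
The requested component of w2 is 264.

264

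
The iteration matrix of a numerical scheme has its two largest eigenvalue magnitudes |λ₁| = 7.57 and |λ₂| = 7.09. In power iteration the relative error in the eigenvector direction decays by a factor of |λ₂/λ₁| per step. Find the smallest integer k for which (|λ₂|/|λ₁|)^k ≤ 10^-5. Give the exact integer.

176

|λ₂/λ₁| = 7.09/7.57 = 0.93659
Need k ≥ ln(10^-5) / ln(0.93659) = -11.5129 / -0.0655 ≈ 175.749
Smallest integer k satisfying the bound: 176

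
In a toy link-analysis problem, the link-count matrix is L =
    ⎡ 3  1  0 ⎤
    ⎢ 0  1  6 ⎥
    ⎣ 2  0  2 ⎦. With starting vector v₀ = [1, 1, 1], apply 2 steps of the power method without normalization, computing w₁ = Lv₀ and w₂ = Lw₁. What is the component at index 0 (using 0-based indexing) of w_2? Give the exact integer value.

19

w1 = Lv₀ = (3·1 + 1·1 + 0·1; 0·1 + 1·1 + 6·1; 2·1 + 0·1 + 2·1) = (4, 7, 4)
w2 = Lw1 = (3·4 + 1·7 + 0·4; 0·4 + 1·7 + 6·4; 2·4 + 0·7 + 2·4) = (19, 31, 16)
The requested component of w2 is 19.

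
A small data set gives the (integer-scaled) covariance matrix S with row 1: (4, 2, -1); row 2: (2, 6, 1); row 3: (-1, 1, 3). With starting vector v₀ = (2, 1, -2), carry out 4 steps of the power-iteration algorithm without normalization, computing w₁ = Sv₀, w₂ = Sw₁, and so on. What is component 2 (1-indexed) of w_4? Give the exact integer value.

3839

w1 = Sv₀ = (12, 8, -7)
w2 = Sw1 = (71, 65, -25)
w3 = Sw2 = (439, 507, -81)
w4 = Sw3 = (2851, 3839, -175)
The requested component of w4 is 3839.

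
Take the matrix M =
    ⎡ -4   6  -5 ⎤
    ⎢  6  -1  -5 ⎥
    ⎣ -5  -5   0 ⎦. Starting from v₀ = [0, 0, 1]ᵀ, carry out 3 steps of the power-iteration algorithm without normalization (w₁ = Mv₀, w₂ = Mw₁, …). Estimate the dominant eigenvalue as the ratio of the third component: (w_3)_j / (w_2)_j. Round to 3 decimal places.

λ ≈ 3.500

w1 = Mv₀ = ((-4)·0 + 6·0 + (-5)·1; 6·0 + (-1)·0 + (-5)·1; (-5)·0 + (-5)·0 + 0·1) = (-5, -5, 0)
w2 = Mw1 = ((-4)·(-5) + 6·(-5) + (-5)·0; 6·(-5) + (-1)·(-5) + (-5)·0; (-5)·(-5) + (-5)·(-5) + 0·0) = (-10, -25, 50)
w3 = Mw2 = (-360, -285, 175)
Ratio at component: 175 / 50 = 3.500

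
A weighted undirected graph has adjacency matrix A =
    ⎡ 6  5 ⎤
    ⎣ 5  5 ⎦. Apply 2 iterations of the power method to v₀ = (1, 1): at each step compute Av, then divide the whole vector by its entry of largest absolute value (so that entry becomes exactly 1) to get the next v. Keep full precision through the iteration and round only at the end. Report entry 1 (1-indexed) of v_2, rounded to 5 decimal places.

1.00000

Av0 = (11.000000, 10.000000); divide by 11.000000 → v1 = (1.000000, 0.909091)
Av1 = (10.545455, 9.545455); divide by 10.545455 → v2 = (1.000000, 0.905172)
Requested entry of v2: 116/116 = 1.00000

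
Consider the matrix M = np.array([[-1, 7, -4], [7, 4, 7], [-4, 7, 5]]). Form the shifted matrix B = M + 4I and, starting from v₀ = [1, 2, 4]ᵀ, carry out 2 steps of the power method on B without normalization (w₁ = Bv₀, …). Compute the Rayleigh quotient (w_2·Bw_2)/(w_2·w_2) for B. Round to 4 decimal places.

B = M + 4I has rows (3, 7, -4); (7, 8, 7); (-4, 7, 9)
w1 = Bv₀ = (1, 51, 46)
w2 = Bw1 = (176, 737, 767)
Bw2 = (2619, 12497, 11358)
w2·Bw2 = 18382819; w2·w2 = 1162434; μ ≈ 18382819/1162434 = 15.8141

15.8141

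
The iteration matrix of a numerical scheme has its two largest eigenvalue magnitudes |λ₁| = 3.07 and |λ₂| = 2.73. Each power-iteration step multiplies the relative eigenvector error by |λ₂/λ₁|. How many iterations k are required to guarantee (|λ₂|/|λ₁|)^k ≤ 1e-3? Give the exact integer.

59

|λ₂/λ₁| = 2.73/3.07 = 0.88925
Need k ≥ ln(1e-3) / ln(0.88925) = -6.9078 / -0.1174 ≈ 58.852
Smallest integer k satisfying the bound: 59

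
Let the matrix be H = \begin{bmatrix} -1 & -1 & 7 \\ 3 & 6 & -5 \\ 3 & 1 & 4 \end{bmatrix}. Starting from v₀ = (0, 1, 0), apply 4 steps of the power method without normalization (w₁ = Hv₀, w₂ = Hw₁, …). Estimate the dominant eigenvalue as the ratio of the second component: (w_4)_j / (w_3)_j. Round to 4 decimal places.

4.1799

w1 = Hv₀ = (-1, 6, 1)
w2 = Hw1 = (2, 28, 7)
w3 = Hw2 = (19, 139, 62)
w4 = Hw3 = (276, 581, 444)
Ratio at component: 581 / 139 = 4.1799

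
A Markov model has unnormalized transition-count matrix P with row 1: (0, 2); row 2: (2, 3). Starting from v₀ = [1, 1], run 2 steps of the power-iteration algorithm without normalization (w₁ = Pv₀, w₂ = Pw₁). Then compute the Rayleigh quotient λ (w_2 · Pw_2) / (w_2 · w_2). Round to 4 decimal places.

λ ≈ 3.9978

w1 = Pv₀ = (0·1 + 2·1; 2·1 + 3·1) = (2, 5)
w2 = Pw1 = (0·2 + 2·5; 2·2 + 3·5) = (10, 19)
Pw2 = (38, 77)
w2·Pw2 = 10·38 + 19·77 = 1843; w2·w2 = 10·10 + 19·19 = 461
λ ≈ 1843/461 = 3.9978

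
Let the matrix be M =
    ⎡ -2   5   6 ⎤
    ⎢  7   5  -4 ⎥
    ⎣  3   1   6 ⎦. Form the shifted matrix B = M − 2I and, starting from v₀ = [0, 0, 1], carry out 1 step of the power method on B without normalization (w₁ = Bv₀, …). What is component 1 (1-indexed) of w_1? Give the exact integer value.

6

B = M − 2I has rows (-4, 5, 6); (7, 3, -4); (3, 1, 4)
w1 = Bv₀ = ((-4)·0 + 5·0 + 6·1; 7·0 + 3·0 + (-4)·1; 3·0 + 1·0 + 4·1) = (6, -4, 4)
Requested component of w1: 6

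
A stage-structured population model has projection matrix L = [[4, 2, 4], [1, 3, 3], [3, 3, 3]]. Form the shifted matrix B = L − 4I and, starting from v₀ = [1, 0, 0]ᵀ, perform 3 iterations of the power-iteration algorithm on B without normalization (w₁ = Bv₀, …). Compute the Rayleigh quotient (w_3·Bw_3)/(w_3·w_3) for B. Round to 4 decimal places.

B = L − 4I has rows (0, 2, 4); (1, -1, 3); (3, 3, -1)
w1 = Bv₀ = (0, 1, 3)
w2 = Bw1 = (14, 8, 0)
w3 = Bw2 = (16, 6, 66)
Bw3 = (276, 208, 0)
w3·Bw3 = 5664; w3·w3 = 4648; μ ≈ 5664/4648 = 1.2186

μ ≈ 1.2186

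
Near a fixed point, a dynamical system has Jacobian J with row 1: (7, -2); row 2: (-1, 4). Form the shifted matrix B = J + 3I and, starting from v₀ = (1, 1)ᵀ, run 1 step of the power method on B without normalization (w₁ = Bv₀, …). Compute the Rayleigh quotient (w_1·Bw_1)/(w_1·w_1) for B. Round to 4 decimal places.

7.4800

B = J + 3I has rows (10, -2); (-1, 7)
w1 = Bv₀ = (10·1 + (-2)·1; (-1)·1 + 7·1) = (8, 6)
Bw1 = (68, 34)
w1·Bw1 = 748; w1·w1 = 100; μ ≈ 748/100 = 7.4800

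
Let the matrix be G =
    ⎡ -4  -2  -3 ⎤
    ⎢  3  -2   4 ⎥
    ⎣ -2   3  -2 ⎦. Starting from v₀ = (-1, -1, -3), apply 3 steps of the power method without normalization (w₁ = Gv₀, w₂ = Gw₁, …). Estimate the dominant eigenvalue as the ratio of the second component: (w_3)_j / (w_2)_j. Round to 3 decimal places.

w1 = Gv₀ = ((-4)·(-1) + (-2)·(-1) + (-3)·(-3); 3·(-1) + (-2)·(-1) + 4·(-3); (-2)·(-1) + 3·(-1) + (-2)·(-3)) = (15, -13, 5)
w2 = Gw1 = ((-4)·15 + (-2)·(-13) + (-3)·5; 3·15 + (-2)·(-13) + 4·5; (-2)·15 + 3·(-13) + (-2)·5) = (-49, 91, -79)
w3 = Gw2 = (251, -645, 529)
Ratio at component: -645 / 91 = -7.088

-7.088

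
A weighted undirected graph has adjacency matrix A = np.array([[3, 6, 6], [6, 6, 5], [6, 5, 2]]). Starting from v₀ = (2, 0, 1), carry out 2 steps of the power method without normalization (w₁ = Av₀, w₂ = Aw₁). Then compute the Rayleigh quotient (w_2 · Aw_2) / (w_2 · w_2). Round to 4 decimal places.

λ ≈ 15.1545

w1 = Av₀ = (3·2 + 6·0 + 6·1; 6·2 + 6·0 + 5·1; 6·2 + 5·0 + 2·1) = (12, 17, 14)
w2 = Aw1 = (3·12 + 6·17 + 6·14; 6·12 + 6·17 + 5·14; 6·12 + 5·17 + 2·14) = (222, 244, 185)
Aw2 = (3240, 3721, 2922)
w2·Aw2 = 222·3240 + 244·3721 + 185·2922 = 2167774; w2·w2 = 222·222 + 244·244 + 185·185 = 143045
λ ≈ 2167774/143045 = 15.1545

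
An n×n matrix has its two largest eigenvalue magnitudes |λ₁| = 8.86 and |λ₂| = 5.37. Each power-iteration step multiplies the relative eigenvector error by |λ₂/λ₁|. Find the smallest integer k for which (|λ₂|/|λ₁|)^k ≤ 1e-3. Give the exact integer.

14

|λ₂/λ₁| = 5.37/8.86 = 0.60609
Need k ≥ ln(1e-3) / ln(0.60609) = -6.9078 / -0.5007 ≈ 13.796
Smallest integer k satisfying the bound: 14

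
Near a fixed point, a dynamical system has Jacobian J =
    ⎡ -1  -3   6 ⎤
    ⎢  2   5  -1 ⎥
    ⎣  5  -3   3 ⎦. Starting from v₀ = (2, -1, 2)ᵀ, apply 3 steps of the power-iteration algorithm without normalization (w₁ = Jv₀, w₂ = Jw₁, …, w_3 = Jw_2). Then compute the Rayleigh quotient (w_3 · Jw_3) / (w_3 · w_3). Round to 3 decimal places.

λ ≈ 6.690

w1 = Jv₀ = (13, -3, 19)
w2 = Jw1 = (110, -8, 131)
w3 = Jw2 = (700, 49, 967)
Jw3 = (4955, 678, 6254)
w3·Jw3 = 700·4955 + 49·678 + 967·6254 = 9549340; w3·w3 = 700·700 + 49·49 + 967·967 = 1427490
λ ≈ 9549340/1427490 = 6.690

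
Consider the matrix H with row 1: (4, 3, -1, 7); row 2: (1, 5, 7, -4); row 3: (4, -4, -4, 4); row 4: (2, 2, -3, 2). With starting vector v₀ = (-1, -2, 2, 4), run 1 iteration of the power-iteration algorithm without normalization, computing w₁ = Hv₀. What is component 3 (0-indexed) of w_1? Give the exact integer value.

w1 = Hv₀ = (16, -13, 12, -4)
The requested component of w1 is -4.

-4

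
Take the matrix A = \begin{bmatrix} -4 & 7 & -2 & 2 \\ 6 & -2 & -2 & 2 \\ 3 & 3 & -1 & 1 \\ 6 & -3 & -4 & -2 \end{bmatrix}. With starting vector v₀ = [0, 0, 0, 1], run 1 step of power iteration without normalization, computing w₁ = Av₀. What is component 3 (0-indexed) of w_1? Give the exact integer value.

-2

w1 = Av₀ = ((-4)·0 + 7·0 + (-2)·0 + 2·1; 6·0 + (-2)·0 + (-2)·0 + 2·1; 3·0 + 3·0 + (-1)·0 + 1·1; 6·0 + (-3)·0 + (-4)·0 + (-2)·1) = (2, 2, 1, -2)
The requested component of w1 is -2.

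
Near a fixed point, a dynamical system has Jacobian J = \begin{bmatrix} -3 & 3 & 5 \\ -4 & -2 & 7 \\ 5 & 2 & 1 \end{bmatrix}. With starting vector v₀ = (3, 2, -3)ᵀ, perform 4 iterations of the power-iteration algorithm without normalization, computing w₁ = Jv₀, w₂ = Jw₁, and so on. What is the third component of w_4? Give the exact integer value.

w1 = Jv₀ = ((-3)·3 + 3·2 + 5·(-3); (-4)·3 + (-2)·2 + 7·(-3); 5·3 + 2·2 + 1·(-3)) = (-18, -37, 16)
w2 = Jw1 = ((-3)·(-18) + 3·(-37) + 5·16; (-4)·(-18) + (-2)·(-37) + 7·16; 5·(-18) + 2·(-37) + 1·16) = (23, 258, -148)
w3 = Jw2 = (-35, -1644, 483)
w4 = Jw3 = (-2412, 6809, -2980)
The requested component of w4 is -2980.

-2980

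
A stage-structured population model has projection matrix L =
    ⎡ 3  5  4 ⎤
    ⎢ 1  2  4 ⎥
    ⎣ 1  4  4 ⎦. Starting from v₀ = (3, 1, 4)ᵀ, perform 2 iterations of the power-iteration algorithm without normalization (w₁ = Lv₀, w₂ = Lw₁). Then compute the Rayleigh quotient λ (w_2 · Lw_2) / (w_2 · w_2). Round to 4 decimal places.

8.6943

w1 = Lv₀ = (30, 21, 23)
w2 = Lw1 = (287, 164, 206)
Lw2 = (2505, 1439, 1767)
w2·Lw2 = 287·2505 + 164·1439 + 206·1767 = 1318933; w2·w2 = 287·287 + 164·164 + 206·206 = 151701
λ ≈ 1318933/151701 = 8.6943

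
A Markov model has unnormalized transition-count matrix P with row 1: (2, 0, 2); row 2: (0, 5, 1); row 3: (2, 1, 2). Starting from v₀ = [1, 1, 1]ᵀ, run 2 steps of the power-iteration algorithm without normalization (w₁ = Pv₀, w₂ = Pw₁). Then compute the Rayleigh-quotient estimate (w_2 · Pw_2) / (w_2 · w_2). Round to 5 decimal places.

λ ≈ 5.33318

w1 = Pv₀ = (4, 6, 5)
w2 = Pw1 = (18, 35, 24)
Pw2 = (84, 199, 119)
w2·Pw2 = 18·84 + 35·199 + 24·119 = 11333; w2·w2 = 18·18 + 35·35 + 24·24 = 2125
λ ≈ 11333/2125 = 5.33318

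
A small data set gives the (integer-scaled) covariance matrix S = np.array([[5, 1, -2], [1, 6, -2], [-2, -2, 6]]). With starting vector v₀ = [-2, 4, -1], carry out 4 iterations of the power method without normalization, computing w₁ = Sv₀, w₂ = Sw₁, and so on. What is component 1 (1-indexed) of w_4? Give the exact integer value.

w1 = Sv₀ = (-4, 24, -10)
w2 = Sw1 = (24, 160, -100)
w3 = Sw2 = (480, 1184, -968)
w4 = Sw3 = (5520, 9520, -9136)
The requested component of w4 is 5520.

5520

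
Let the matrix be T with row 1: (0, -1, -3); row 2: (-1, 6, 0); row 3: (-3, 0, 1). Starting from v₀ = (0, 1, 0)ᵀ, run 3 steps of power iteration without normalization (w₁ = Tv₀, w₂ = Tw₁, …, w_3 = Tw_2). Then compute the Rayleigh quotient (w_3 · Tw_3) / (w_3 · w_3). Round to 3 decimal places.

λ ≈ 6.218

w1 = Tv₀ = (-1, 6, 0)
w2 = Tw1 = (-6, 37, 3)
w3 = Tw2 = (-46, 228, 21)
Tw3 = (-291, 1414, 159)
w3·Tw3 = (-46)·(-291) + 228·1414 + 21·159 = 339117; w3·w3 = (-46)·(-46) + 228·228 + 21·21 = 54541
λ ≈ 339117/54541 = 6.218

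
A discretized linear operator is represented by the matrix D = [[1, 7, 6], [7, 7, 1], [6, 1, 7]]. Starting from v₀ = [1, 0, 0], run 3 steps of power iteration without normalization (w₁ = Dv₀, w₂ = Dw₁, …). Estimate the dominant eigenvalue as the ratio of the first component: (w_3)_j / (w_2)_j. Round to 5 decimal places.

w1 = Dv₀ = (1·1 + 7·0 + 6·0; 7·1 + 7·0 + 1·0; 6·1 + 1·0 + 7·0) = (1, 7, 6)
w2 = Dw1 = (1·1 + 7·7 + 6·6; 7·1 + 7·7 + 1·6; 6·1 + 1·7 + 7·6) = (86, 62, 55)
w3 = Dw2 = (850, 1091, 963)
Ratio at component: 850 / 86 = 9.88372

9.88372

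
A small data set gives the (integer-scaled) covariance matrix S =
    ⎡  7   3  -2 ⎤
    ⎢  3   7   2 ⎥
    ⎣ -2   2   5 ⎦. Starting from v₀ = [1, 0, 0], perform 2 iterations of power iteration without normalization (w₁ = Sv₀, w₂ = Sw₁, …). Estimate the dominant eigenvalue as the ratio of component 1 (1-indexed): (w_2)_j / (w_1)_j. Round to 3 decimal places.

8.857

w1 = Sv₀ = (7·1 + 3·0 + (-2)·0; 3·1 + 7·0 + 2·0; (-2)·1 + 2·0 + 5·0) = (7, 3, -2)
w2 = Sw1 = (7·7 + 3·3 + (-2)·(-2); 3·7 + 7·3 + 2·(-2); (-2)·7 + 2·3 + 5·(-2)) = (62, 38, -18)
Ratio at component: 62 / 7 = 8.857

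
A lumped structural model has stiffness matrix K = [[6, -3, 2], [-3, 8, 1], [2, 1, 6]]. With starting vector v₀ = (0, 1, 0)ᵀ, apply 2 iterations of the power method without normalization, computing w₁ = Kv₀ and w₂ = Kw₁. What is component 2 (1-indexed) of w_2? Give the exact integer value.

w1 = Kv₀ = (-3, 8, 1)
w2 = Kw1 = (-40, 74, 8)
The requested component of w2 is 74.

74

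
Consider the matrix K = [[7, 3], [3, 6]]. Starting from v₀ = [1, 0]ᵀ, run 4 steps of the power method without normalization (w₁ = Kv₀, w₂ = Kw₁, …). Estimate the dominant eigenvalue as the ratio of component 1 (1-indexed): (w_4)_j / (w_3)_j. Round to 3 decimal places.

w1 = Kv₀ = (7·1 + 3·0; 3·1 + 6·0) = (7, 3)
w2 = Kw1 = (7·7 + 3·3; 3·7 + 6·3) = (58, 39)
w3 = Kw2 = (523, 408)
w4 = Kw3 = (4885, 4017)
Ratio at component: 4885 / 523 = 9.340

λ ≈ 9.340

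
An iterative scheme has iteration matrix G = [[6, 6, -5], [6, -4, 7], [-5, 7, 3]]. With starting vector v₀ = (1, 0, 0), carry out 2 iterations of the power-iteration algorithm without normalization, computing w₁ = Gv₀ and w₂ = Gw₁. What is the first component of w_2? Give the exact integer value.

w1 = Gv₀ = (6·1 + 6·0 + (-5)·0; 6·1 + (-4)·0 + 7·0; (-5)·1 + 7·0 + 3·0) = (6, 6, -5)
w2 = Gw1 = (6·6 + 6·6 + (-5)·(-5); 6·6 + (-4)·6 + 7·(-5); (-5)·6 + 7·6 + 3·(-5)) = (97, -23, -3)
The requested component of w2 is 97.

97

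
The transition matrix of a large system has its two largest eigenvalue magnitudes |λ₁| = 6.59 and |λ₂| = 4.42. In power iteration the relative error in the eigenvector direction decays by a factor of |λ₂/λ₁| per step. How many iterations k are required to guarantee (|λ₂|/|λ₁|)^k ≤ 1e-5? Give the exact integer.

29

|λ₂/λ₁| = 4.42/6.59 = 0.67071
Need k ≥ ln(1e-5) / ln(0.67071) = -11.5129 / -0.3994 ≈ 28.825
Smallest integer k satisfying the bound: 29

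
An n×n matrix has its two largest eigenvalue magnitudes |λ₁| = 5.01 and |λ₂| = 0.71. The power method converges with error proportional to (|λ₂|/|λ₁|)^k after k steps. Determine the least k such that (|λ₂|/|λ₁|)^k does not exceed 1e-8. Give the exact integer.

10

|λ₂/λ₁| = 0.71/5.01 = 0.14172
Need k ≥ ln(1e-8) / ln(0.14172) = -18.4207 / -1.9539 ≈ 9.428
Smallest integer k satisfying the bound: 10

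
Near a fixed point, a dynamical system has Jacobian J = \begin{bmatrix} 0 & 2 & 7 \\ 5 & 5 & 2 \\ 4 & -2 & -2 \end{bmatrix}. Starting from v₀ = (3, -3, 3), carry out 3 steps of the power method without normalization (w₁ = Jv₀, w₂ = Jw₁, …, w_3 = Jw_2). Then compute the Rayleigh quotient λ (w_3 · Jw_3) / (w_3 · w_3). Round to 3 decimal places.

w1 = Jv₀ = (15, 6, 12)
w2 = Jw1 = (96, 129, 24)
w3 = Jw2 = (426, 1173, 78)
Jw3 = (2892, 8151, -798)
w3·Jw3 = 426·2892 + 1173·8151 + 78·(-798) = 10730871; w3·w3 = 426·426 + 1173·1173 + 78·78 = 1563489
λ ≈ 10730871/1563489 = 6.863

6.863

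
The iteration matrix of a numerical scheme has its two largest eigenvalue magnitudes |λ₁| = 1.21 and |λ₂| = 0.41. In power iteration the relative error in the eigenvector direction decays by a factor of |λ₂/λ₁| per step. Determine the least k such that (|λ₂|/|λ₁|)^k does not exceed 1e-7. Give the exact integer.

15

|λ₂/λ₁| = 0.41/1.21 = 0.33884
Need k ≥ ln(1e-7) / ln(0.33884) = -16.1181 / -1.0822 ≈ 14.894
Smallest integer k satisfying the bound: 15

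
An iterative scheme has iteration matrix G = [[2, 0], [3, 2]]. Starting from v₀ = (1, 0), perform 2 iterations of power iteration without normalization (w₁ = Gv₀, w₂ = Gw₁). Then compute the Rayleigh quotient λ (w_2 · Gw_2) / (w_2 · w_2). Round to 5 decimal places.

w1 = Gv₀ = (2, 3)
w2 = Gw1 = (4, 12)
Gw2 = (8, 36)
w2·Gw2 = 4·8 + 12·36 = 464; w2·w2 = 4·4 + 12·12 = 160
λ ≈ 464/160 = 2.90000

λ ≈ 2.90000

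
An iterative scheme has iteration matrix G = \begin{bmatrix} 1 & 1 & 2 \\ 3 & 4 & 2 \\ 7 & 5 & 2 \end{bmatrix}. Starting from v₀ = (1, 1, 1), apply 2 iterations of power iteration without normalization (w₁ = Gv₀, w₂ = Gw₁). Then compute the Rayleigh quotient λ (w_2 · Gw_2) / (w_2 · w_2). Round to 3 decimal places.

w1 = Gv₀ = (1·1 + 1·1 + 2·1; 3·1 + 4·1 + 2·1; 7·1 + 5·1 + 2·1) = (4, 9, 14)
w2 = Gw1 = (1·4 + 1·9 + 2·14; 3·4 + 4·9 + 2·14; 7·4 + 5·9 + 2·14) = (41, 76, 101)
Gw2 = (319, 629, 869)
w2·Gw2 = 41·319 + 76·629 + 101·869 = 148652; w2·w2 = 41·41 + 76·76 + 101·101 = 17658
λ ≈ 148652/17658 = 8.418

8.418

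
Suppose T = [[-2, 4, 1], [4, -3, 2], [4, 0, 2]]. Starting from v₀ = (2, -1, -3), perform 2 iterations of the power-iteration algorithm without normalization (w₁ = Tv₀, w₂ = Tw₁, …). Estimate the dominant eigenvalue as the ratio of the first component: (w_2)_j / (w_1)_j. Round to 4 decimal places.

w1 = Tv₀ = (-11, 5, 2)
w2 = Tw1 = (44, -55, -40)
Ratio at component: 44 / -11 = -4.0000

λ ≈ -4.0000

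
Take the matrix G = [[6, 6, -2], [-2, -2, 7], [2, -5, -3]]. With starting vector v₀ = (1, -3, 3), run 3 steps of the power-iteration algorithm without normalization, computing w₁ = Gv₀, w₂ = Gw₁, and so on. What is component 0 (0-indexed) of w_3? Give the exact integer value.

w1 = Gv₀ = (-18, 25, 8)
w2 = Gw1 = (26, 42, -185)
w3 = Gw2 = (778, -1431, 397)
The requested component of w3 is 778.

778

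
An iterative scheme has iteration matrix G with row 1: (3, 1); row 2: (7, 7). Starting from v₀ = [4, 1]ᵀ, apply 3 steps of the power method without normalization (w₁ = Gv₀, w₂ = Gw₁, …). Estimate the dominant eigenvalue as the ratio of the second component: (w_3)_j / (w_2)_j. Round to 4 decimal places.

λ ≈ 8.5417

w1 = Gv₀ = (3·4 + 1·1; 7·4 + 7·1) = (13, 35)
w2 = Gw1 = (3·13 + 1·35; 7·13 + 7·35) = (74, 336)
w3 = Gw2 = (558, 2870)
Ratio at component: 2870 / 336 = 8.5417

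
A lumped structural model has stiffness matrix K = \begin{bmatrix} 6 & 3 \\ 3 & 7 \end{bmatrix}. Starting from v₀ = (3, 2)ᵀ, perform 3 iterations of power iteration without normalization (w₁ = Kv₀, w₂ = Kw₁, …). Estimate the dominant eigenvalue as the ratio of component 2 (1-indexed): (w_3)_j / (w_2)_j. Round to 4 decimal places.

λ ≈ 9.7425

w1 = Kv₀ = (6·3 + 3·2; 3·3 + 7·2) = (24, 23)
w2 = Kw1 = (6·24 + 3·23; 3·24 + 7·23) = (213, 233)
w3 = Kw2 = (1977, 2270)
Ratio at component: 2270 / 233 = 9.7425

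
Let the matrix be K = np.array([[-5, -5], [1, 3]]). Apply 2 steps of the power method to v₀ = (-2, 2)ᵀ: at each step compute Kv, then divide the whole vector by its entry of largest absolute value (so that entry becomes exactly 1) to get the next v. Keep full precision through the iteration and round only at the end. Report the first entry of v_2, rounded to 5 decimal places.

Kv0 = (0.000000, 4.000000); divide by 4.000000 → v1 = (0.000000, 1.000000)
Kv1 = (-5.000000, 3.000000); divide by -5.000000 → v2 = (1.000000, -0.600000)
Requested entry of v2: -20/-20 = 1.00000

1.00000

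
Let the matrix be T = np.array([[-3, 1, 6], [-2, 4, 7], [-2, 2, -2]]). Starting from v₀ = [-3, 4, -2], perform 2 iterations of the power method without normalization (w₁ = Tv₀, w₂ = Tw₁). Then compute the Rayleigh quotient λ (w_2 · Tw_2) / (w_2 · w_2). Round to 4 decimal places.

λ ≈ -0.0104

w1 = Tv₀ = ((-3)·(-3) + 1·4 + 6·(-2); (-2)·(-3) + 4·4 + 7·(-2); (-2)·(-3) + 2·4 + (-2)·(-2)) = (1, 8, 18)
w2 = Tw1 = ((-3)·1 + 1·8 + 6·18; (-2)·1 + 4·8 + 7·18; (-2)·1 + 2·8 + (-2)·18) = (113, 156, -22)
Tw2 = (-315, 244, 130)
w2·Tw2 = 113·(-315) + 156·244 + (-22)·130 = -391; w2·w2 = 113·113 + 156·156 + (-22)·(-22) = 37589
λ ≈ -391/37589 = -0.0104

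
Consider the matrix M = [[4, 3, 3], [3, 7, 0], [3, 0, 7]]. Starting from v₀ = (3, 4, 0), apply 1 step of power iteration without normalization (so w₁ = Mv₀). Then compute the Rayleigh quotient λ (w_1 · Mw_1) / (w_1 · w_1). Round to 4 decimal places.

w1 = Mv₀ = (24, 37, 9)
Mw1 = (234, 331, 135)
w1·Mw1 = 24·234 + 37·331 + 9·135 = 19078; w1·w1 = 24·24 + 37·37 + 9·9 = 2026
λ ≈ 19078/2026 = 9.4166

9.4166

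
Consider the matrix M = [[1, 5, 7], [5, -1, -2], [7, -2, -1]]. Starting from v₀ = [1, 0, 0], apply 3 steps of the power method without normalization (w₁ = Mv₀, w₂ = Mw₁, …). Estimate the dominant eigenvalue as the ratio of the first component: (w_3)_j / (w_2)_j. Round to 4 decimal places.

w1 = Mv₀ = (1·1 + 5·0 + 7·0; 5·1 + (-1)·0 + (-2)·0; 7·1 + (-2)·0 + (-1)·0) = (1, 5, 7)
w2 = Mw1 = (1·1 + 5·5 + 7·7; 5·1 + (-1)·5 + (-2)·7; 7·1 + (-2)·5 + (-1)·7) = (75, -14, -10)
w3 = Mw2 = (-65, 409, 563)
Ratio at component: -65 / 75 = -0.8667

-0.8667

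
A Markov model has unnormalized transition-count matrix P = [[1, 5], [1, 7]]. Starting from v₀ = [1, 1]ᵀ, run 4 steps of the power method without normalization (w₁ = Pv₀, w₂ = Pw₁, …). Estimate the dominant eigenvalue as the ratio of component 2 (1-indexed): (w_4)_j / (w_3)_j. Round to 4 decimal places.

w1 = Pv₀ = (1·1 + 5·1; 1·1 + 7·1) = (6, 8)
w2 = Pw1 = (1·6 + 5·8; 1·6 + 7·8) = (46, 62)
w3 = Pw2 = (356, 480)
w4 = Pw3 = (2756, 3716)
Ratio at component: 3716 / 480 = 7.7417

7.7417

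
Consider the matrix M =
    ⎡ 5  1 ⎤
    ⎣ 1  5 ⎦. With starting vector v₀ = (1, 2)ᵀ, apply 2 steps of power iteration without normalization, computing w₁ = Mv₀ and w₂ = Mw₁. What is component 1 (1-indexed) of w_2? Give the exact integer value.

w1 = Mv₀ = (5·1 + 1·2; 1·1 + 5·2) = (7, 11)
w2 = Mw1 = (5·7 + 1·11; 1·7 + 5·11) = (46, 62)
The requested component of w2 is 46.

46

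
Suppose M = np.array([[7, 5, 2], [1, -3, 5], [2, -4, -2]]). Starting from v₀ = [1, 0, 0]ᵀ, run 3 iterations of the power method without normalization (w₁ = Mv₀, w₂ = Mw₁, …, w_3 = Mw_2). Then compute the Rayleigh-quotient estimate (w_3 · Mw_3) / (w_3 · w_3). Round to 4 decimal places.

7.7779

w1 = Mv₀ = (7·1 + 5·0 + 2·0; 1·1 + (-3)·0 + 5·0; 2·1 + (-4)·0 + (-2)·0) = (7, 1, 2)
w2 = Mw1 = (7·7 + 5·1 + 2·2; 1·7 + (-3)·1 + 5·2; 2·7 + (-4)·1 + (-2)·2) = (58, 14, 6)
w3 = Mw2 = (488, 46, 48)
Mw3 = (3742, 590, 696)
w3·Mw3 = 488·3742 + 46·590 + 48·696 = 1886644; w3·w3 = 488·488 + 46·46 + 48·48 = 242564
λ ≈ 1886644/242564 = 7.7779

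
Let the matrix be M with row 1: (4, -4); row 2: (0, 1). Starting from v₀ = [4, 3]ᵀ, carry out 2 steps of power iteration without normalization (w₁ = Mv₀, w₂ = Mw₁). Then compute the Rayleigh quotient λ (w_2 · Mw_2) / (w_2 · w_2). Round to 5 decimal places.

w1 = Mv₀ = (4·4 + (-4)·3; 0·4 + 1·3) = (4, 3)
w2 = Mw1 = (4·4 + (-4)·3; 0·4 + 1·3) = (4, 3)
Mw2 = (4, 3)
w2·Mw2 = 4·4 + 3·3 = 25; w2·w2 = 4·4 + 3·3 = 25
λ ≈ 25/25 = 1.00000

λ ≈ 1.00000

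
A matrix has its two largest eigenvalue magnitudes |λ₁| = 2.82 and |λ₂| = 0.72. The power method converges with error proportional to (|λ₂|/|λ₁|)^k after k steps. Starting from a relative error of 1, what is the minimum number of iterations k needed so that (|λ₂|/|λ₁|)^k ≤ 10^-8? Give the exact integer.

|λ₂/λ₁| = 0.72/2.82 = 0.25532
Need k ≥ ln(10^-8) / ln(0.25532) = -18.4207 / -1.3652 ≈ 13.493
Smallest integer k satisfying the bound: 14

14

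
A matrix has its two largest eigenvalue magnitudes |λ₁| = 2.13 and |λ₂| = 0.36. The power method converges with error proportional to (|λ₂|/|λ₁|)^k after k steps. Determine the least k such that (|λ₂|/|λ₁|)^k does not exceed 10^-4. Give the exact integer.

6

|λ₂/λ₁| = 0.36/2.13 = 0.16901
Need k ≥ ln(10^-4) / ln(0.16901) = -9.2103 / -1.7778 ≈ 5.181
Smallest integer k satisfying the bound: 6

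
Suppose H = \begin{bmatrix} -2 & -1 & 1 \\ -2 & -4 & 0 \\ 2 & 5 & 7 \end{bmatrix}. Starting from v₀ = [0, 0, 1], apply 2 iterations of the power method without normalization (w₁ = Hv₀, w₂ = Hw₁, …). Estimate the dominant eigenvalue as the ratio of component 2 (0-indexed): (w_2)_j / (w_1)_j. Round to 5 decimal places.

7.28571

w1 = Hv₀ = ((-2)·0 + (-1)·0 + 1·1; (-2)·0 + (-4)·0 + 0·1; 2·0 + 5·0 + 7·1) = (1, 0, 7)
w2 = Hw1 = ((-2)·1 + (-1)·0 + 1·7; (-2)·1 + (-4)·0 + 0·7; 2·1 + 5·0 + 7·7) = (5, -2, 51)
Ratio at component: 51 / 7 = 7.28571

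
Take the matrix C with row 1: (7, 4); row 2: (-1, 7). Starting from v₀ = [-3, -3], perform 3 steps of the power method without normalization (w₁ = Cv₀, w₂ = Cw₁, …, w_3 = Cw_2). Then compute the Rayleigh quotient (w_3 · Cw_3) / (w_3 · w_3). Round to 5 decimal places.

w1 = Cv₀ = (7·(-3) + 4·(-3); (-1)·(-3) + 7·(-3)) = (-33, -18)
w2 = Cw1 = (7·(-33) + 4·(-18); (-1)·(-33) + 7·(-18)) = (-303, -93)
w3 = Cw2 = (-2493, -348)
Cw3 = (-18843, 57)
w3·Cw3 = (-2493)·(-18843) + (-348)·57 = 46955763; w3·w3 = (-2493)·(-2493) + (-348)·(-348) = 6336153
λ ≈ 46955763/6336153 = 7.41077

λ ≈ 7.41077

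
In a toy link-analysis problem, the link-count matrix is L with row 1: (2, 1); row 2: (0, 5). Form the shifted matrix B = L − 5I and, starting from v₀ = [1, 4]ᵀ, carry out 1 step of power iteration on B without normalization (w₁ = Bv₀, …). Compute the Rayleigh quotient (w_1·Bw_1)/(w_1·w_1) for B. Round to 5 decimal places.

B = L − 5I has rows (-3, 1); (0, 0)
w1 = Bv₀ = ((-3)·1 + 1·4; 0·1 + 0·4) = (1, 0)
Bw1 = (-3, 0)
w1·Bw1 = -3; w1·w1 = 1; μ ≈ -3/1 = -3.00000

-3.00000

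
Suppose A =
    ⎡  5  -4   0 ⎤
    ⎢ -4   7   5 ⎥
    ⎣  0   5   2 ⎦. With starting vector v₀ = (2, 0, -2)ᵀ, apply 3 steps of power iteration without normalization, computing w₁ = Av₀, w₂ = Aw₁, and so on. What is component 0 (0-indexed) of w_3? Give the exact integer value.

w1 = Av₀ = (10, -18, -4)
w2 = Aw1 = (122, -186, -98)
w3 = Aw2 = (1354, -2280, -1126)
The requested component of w3 is 1354.

1354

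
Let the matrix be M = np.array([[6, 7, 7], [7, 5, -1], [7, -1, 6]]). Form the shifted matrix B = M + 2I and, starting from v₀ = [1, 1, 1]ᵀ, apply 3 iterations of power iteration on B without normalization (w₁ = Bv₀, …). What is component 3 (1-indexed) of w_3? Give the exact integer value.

4348

B = M + 2I has rows (8, 7, 7); (7, 7, -1); (7, -1, 8)
w1 = Bv₀ = (8·1 + 7·1 + 7·1; 7·1 + 7·1 + (-1)·1; 7·1 + (-1)·1 + 8·1) = (22, 13, 14)
w2 = Bw1 = (8·22 + 7·13 + 7·14; 7·22 + 7·13 + (-1)·14; 7·22 + (-1)·13 + 8·14) = (365, 231, 253)
w3 = Bw2 = (6308, 3919, 4348)
Requested component of w3: 4348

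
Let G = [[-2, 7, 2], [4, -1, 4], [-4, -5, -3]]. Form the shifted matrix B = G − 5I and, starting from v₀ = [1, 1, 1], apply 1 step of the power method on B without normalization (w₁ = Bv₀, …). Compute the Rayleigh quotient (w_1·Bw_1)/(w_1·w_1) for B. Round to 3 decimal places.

μ ≈ -7.468

B = G − 5I has rows (-7, 7, 2); (4, -6, 4); (-4, -5, -8)
w1 = Bv₀ = ((-7)·1 + 7·1 + 2·1; 4·1 + (-6)·1 + 4·1; (-4)·1 + (-5)·1 + (-8)·1) = (2, 2, -17)
Bw1 = (-34, -72, 118)
w1·Bw1 = -2218; w1·w1 = 297; μ ≈ -2218/297 = -7.468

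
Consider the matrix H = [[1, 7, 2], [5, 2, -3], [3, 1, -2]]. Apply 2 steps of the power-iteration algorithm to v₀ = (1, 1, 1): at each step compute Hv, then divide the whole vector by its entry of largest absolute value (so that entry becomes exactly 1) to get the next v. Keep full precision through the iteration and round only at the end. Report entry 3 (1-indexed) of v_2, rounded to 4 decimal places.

Hv0 = (10.00000, 4.00000, 2.00000); divide by 10.00000 → v1 = (1.00000, 0.40000, 0.20000)
Hv1 = (4.20000, 5.20000, 3.00000); divide by 5.20000 → v2 = (0.80769, 1.00000, 0.57692)
Requested entry of v2: 30/52 = 0.5769

0.5769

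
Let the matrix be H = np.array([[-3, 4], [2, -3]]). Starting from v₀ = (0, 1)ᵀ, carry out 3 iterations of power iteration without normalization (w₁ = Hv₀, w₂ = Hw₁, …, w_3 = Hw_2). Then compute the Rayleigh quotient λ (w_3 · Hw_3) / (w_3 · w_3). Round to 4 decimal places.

λ ≈ -5.8285

w1 = Hv₀ = ((-3)·0 + 4·1; 2·0 + (-3)·1) = (4, -3)
w2 = Hw1 = ((-3)·4 + 4·(-3); 2·4 + (-3)·(-3)) = (-24, 17)
w3 = Hw2 = (140, -99)
Hw3 = (-816, 577)
w3·Hw3 = 140·(-816) + (-99)·577 = -171363; w3·w3 = 140·140 + (-99)·(-99) = 29401
λ ≈ -171363/29401 = -5.8285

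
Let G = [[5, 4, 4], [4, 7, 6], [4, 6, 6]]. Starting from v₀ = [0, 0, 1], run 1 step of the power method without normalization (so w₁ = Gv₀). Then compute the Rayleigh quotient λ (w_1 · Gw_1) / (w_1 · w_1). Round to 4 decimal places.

15.5000

w1 = Gv₀ = (5·0 + 4·0 + 4·1; 4·0 + 7·0 + 6·1; 4·0 + 6·0 + 6·1) = (4, 6, 6)
Gw1 = (68, 94, 88)
w1·Gw1 = 4·68 + 6·94 + 6·88 = 1364; w1·w1 = 4·4 + 6·6 + 6·6 = 88
λ ≈ 1364/88 = 15.5000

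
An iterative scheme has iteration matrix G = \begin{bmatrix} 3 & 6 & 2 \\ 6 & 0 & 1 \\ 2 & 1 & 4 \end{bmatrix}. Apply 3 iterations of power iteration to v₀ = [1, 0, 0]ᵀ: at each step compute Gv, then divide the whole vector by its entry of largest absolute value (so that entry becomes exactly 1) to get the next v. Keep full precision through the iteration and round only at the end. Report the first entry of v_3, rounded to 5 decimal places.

Gv0 = (3.000000, 6.000000, 2.000000); divide by 6.000000 → v1 = (0.500000, 1.000000, 0.333333)
Gv1 = (8.166667, 3.333333, 3.333333); divide by 8.166667 → v2 = (1.000000, 0.408163, 0.408163)
Gv2 = (6.265306, 6.408163, 4.040816); divide by 6.408163 → v3 = (0.977707, 1.000000, 0.630573)
Requested entry of v3: 307/314 = 0.97771

0.97771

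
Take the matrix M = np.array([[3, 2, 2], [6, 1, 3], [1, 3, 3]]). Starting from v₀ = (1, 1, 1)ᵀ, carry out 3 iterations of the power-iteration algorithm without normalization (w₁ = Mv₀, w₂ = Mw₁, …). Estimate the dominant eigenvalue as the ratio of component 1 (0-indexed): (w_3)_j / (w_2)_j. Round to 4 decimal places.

λ ≈ 7.9041

w1 = Mv₀ = (7, 10, 7)
w2 = Mw1 = (55, 73, 58)
w3 = Mw2 = (427, 577, 448)
Ratio at component: 577 / 73 = 7.9041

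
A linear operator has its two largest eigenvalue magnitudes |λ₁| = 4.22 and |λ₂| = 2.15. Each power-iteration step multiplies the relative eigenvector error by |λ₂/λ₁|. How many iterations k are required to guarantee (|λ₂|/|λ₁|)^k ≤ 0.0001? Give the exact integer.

14

|λ₂/λ₁| = 2.15/4.22 = 0.50948
Need k ≥ ln(0.0001) / ln(0.50948) = -9.2103 / -0.6744 ≈ 13.658
Smallest integer k satisfying the bound: 14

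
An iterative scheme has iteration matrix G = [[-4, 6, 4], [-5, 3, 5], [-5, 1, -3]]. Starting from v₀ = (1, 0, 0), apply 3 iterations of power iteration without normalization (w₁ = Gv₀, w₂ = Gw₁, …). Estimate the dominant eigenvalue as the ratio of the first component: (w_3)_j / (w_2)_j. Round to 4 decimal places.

λ ≈ -4.0000

w1 = Gv₀ = (-4, -5, -5)
w2 = Gw1 = (-34, -20, 30)
w3 = Gw2 = (136, 260, 60)
Ratio at component: 136 / -34 = -4.0000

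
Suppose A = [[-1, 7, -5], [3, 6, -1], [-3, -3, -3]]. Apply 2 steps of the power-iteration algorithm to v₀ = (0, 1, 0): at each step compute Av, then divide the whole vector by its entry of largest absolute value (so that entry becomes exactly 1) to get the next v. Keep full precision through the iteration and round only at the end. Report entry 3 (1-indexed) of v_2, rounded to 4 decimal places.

Av0 = (7.00000, 6.00000, -3.00000); divide by 7.00000 → v1 = (1.00000, 0.85714, -0.42857)
Av1 = (7.14286, 8.57143, -4.28571); divide by 8.57143 → v2 = (0.83333, 1.00000, -0.50000)
Requested entry of v2: -30/60 = -0.5000

-0.5000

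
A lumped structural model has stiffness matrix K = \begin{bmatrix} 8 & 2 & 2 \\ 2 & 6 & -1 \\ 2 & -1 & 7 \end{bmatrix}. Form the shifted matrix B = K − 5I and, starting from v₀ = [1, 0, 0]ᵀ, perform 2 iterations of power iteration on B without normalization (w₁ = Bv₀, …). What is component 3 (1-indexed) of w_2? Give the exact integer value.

8

B = K − 5I has rows (3, 2, 2); (2, 1, -1); (2, -1, 2)
w1 = Bv₀ = (3·1 + 2·0 + 2·0; 2·1 + 1·0 + (-1)·0; 2·1 + (-1)·0 + 2·0) = (3, 2, 2)
w2 = Bw1 = (3·3 + 2·2 + 2·2; 2·3 + 1·2 + (-1)·2; 2·3 + (-1)·2 + 2·2) = (17, 6, 8)
Requested component of w2: 8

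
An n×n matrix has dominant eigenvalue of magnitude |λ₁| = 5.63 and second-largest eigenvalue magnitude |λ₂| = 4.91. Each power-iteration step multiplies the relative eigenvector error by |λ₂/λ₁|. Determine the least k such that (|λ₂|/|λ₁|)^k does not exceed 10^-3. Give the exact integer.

51

|λ₂/λ₁| = 4.91/5.63 = 0.87211
Need k ≥ ln(10^-3) / ln(0.87211) = -6.9078 / -0.1368 ≈ 50.482
Smallest integer k satisfying the bound: 51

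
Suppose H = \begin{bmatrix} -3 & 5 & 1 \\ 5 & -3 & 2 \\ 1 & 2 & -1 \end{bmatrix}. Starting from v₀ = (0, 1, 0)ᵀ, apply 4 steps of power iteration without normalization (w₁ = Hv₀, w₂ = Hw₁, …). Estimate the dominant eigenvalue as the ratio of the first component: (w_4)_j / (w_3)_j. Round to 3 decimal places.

w1 = Hv₀ = (5, -3, 2)
w2 = Hw1 = (-28, 38, -3)
w3 = Hw2 = (271, -260, 51)
w4 = Hw3 = (-2062, 2237, -300)
Ratio at component: -2062 / 271 = -7.609

-7.609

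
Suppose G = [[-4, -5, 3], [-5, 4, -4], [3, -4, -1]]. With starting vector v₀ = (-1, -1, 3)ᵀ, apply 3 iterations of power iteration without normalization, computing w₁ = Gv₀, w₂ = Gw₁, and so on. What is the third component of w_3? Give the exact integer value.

335

w1 = Gv₀ = ((-4)·(-1) + (-5)·(-1) + 3·3; (-5)·(-1) + 4·(-1) + (-4)·3; 3·(-1) + (-4)·(-1) + (-1)·3) = (18, -11, -2)
w2 = Gw1 = ((-4)·18 + (-5)·(-11) + 3·(-2); (-5)·18 + 4·(-11) + (-4)·(-2); 3·18 + (-4)·(-11) + (-1)·(-2)) = (-23, -126, 100)
w3 = Gw2 = (1022, -789, 335)
The requested component of w3 is 335.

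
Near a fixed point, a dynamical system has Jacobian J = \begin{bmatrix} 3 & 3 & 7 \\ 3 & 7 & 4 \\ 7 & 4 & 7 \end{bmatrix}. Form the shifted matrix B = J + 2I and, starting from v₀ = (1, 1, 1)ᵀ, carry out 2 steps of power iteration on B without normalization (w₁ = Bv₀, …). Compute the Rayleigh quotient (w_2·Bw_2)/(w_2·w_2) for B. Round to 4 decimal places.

B = J + 2I has rows (5, 3, 7); (3, 9, 4); (7, 4, 9)
w1 = Bv₀ = (5·1 + 3·1 + 7·1; 3·1 + 9·1 + 4·1; 7·1 + 4·1 + 9·1) = (15, 16, 20)
w2 = Bw1 = (5·15 + 3·16 + 7·20; 3·15 + 9·16 + 4·20; 7·15 + 4·16 + 9·20) = (263, 269, 349)
Bw2 = (4565, 4606, 6058)
w2·Bw2 = 4553851; w2·w2 = 263331; μ ≈ 4553851/263331 = 17.2933

μ ≈ 17.2933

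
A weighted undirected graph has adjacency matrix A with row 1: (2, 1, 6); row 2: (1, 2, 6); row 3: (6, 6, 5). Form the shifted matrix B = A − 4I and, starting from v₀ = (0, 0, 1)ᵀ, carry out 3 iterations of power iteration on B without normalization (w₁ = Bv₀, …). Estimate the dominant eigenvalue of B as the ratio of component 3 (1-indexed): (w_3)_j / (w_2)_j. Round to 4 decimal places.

B = A − 4I has rows (-2, 1, 6); (1, -2, 6); (6, 6, 1)
w1 = Bv₀ = (6, 6, 1)
w2 = Bw1 = (0, 0, 73)
w3 = Bw2 = (438, 438, 73)
Ratio: 73/73 = 1.0000

μ ≈ 1.0000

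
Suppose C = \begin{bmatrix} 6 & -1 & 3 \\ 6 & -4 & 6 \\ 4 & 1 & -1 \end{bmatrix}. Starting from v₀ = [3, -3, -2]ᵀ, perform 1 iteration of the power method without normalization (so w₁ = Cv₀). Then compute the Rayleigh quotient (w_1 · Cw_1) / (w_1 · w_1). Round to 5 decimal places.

w1 = Cv₀ = (6·3 + (-1)·(-3) + 3·(-2); 6·3 + (-4)·(-3) + 6·(-2); 4·3 + 1·(-3) + (-1)·(-2)) = (15, 18, 11)
Cw1 = (105, 84, 67)
w1·Cw1 = 15·105 + 18·84 + 11·67 = 3824; w1·w1 = 15·15 + 18·18 + 11·11 = 670
λ ≈ 3824/670 = 5.70746

λ ≈ 5.70746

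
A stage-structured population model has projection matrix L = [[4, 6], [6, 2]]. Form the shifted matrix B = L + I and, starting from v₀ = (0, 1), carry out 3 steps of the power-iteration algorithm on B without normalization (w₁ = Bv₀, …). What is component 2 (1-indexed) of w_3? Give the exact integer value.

423

B = L + I has rows (5, 6); (6, 3)
w1 = Bv₀ = (6, 3)
w2 = Bw1 = (48, 45)
w3 = Bw2 = (510, 423)
Requested component of w3: 423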